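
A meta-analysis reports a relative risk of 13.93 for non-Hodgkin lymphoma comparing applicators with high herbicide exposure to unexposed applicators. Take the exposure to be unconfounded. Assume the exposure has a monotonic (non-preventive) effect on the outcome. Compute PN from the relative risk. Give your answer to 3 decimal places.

Under exogeneity and monotonicity, PN = (RR − 1) / RR = 1 − 1/RR.
PN = (13.93 − 1) / 13.93 = 12.93 / 13.93 ≈ 0.9282

PN ≈ 0.928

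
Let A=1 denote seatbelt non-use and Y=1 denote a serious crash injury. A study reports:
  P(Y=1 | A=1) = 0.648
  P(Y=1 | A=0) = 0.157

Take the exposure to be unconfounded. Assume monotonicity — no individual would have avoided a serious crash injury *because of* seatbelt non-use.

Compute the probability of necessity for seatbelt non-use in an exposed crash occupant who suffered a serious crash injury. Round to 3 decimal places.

PN ≈ 0.758

Let p₁ = 0.648, p₀ = 0.157.
Under exogeneity and monotonicity, PN = (p₁ − p₀) / p₁.
PN = (0.648 − 0.157) / 0.648 = 0.491 / 0.648 ≈ 0.7577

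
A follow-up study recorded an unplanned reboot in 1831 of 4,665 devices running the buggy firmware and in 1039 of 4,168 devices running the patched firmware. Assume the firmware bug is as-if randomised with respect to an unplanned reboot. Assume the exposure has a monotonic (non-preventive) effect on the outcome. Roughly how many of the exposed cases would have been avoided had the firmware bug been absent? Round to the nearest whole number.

about 668 cases

p₁ = P(outcome | exposed) = 1831/4665 = 0.3925
p₀ = P(outcome | unexposed) = 1039/4168 = 0.24928
PN = (p₁ − p₀)/p₁ = (0.3925 − 0.24928) / 0.3925 ≈ 0.36489.
Attributable cases ≈ PN × (exposed cases) = 0.36489 × 1831 ≈ 668.11.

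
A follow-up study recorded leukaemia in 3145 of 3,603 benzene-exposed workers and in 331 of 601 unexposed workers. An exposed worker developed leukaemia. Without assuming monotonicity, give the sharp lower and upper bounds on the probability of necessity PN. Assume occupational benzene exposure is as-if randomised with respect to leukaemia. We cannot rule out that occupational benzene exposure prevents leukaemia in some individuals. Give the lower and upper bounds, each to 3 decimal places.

p₁ = P(outcome | exposed) = 3145/3603 = 0.87288
p₀ = P(outcome | unexposed) = 331/601 = 0.55075
Under exogeneity alone the bounds on PN are max{0,(p₁−p₀)/p₁} ≤ PN ≤ min{1,(1−p₀)/p₁}.
  lower = (p₁ − p₀)/p₁ = 0.32213 / 0.87288 ≈ 0.3690
  upper = min{1, (1 − p₀)/p₁} = 0.44925 / 0.87288 ≈ 0.5147

0.369 ≤ PN ≤ 0.515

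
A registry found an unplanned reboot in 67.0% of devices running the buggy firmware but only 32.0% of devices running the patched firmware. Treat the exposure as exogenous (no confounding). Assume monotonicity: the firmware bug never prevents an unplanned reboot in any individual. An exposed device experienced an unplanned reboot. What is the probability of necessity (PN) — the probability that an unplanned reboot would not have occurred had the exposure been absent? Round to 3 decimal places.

PN ≈ 0.522

p₁ = 0.67, p₀ = 0.32.
Under exogeneity and monotonicity, PN = (p₁ − p₀) / p₁.
PN = (0.67 − 0.32) / 0.67 = 0.35 / 0.67 ≈ 0.5224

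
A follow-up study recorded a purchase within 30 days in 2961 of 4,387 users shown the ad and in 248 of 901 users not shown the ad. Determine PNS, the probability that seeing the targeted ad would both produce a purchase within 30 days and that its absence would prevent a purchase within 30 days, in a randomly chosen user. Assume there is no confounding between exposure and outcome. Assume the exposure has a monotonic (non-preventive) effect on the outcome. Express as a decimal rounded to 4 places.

PNS ≈ 0.3997

p₁ = P(outcome | exposed) = 2961/4387 = 0.67495
p₀ = P(outcome | unexposed) = 248/901 = 0.27525
Under exogeneity and monotonicity, PNS = p₁ − p₀.
PNS = 0.67495 − 0.27525 = 0.3997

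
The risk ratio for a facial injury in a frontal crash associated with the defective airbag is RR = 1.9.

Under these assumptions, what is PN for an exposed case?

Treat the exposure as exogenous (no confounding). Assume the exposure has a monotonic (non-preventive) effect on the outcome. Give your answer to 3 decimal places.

PN ≈ 0.474

Under exogeneity and monotonicity, PN = (RR − 1) / RR = 1 − 1/RR.
PN = (1.9 − 1) / 1.9 = 0.9 / 1.9 ≈ 0.4737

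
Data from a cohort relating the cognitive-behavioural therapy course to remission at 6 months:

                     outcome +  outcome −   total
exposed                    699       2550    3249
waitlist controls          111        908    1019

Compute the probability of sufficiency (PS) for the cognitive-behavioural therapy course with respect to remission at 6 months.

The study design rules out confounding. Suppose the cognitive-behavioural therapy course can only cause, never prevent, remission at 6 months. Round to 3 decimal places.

p₁ = P(outcome | exposed) = 699/3249 = 0.21514
p₀ = P(outcome | unexposed) = 111/1019 = 0.10893
Under exogeneity and monotonicity, PS = (p₁ − p₀) / (1 − p₀).
PS = (0.21514 − 0.10893) / (1 − 0.10893) = 0.10621 / 0.89107 ≈ 0.1192

PS ≈ 0.119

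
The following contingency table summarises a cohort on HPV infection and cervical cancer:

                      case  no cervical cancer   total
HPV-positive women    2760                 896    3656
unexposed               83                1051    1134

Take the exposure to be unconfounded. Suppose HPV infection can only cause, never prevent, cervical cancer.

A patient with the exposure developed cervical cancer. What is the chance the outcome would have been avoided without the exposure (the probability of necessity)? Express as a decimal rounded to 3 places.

PN ≈ 0.903

p₁ = P(outcome | exposed) = 2760/3656 = 0.75492
p₀ = P(outcome | unexposed) = 83/1134 = 0.073192
Under exogeneity and monotonicity, PN = (p₁ − p₀) / p₁.
PN = (0.75492 − 0.073192) / 0.75492 = 0.68173 / 0.75492 ≈ 0.9030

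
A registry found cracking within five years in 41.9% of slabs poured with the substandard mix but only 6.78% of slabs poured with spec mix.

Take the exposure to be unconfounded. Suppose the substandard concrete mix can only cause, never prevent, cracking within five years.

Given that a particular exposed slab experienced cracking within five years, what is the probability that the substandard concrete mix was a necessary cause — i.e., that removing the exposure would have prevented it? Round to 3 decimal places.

PN ≈ 0.838

p₁ = 0.419, p₀ = 0.0678.
Under exogeneity and monotonicity, PN = (p₁ − p₀) / p₁.
PN = (0.419 − 0.0678) / 0.419 = 0.3512 / 0.419 ≈ 0.8382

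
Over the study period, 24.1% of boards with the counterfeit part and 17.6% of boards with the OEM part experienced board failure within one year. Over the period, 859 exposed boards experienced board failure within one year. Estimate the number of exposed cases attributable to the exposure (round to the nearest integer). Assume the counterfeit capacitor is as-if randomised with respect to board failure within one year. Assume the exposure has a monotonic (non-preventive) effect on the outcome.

p₁ = 0.241, p₀ = 0.176.
PN = (p₁ − p₀)/p₁ = (0.241 − 0.176) / 0.241 ≈ 0.26971.
Attributable cases ≈ PN × (exposed cases) = 0.26971 × 859 ≈ 231.68.

about 232 cases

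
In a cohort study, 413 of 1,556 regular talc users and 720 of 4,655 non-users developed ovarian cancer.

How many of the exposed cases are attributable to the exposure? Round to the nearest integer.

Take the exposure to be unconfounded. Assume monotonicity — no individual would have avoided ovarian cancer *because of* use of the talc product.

about 172 cases

p₁ = P(outcome | exposed) = 413/1556 = 0.26542
p₀ = P(outcome | unexposed) = 720/4655 = 0.15467
PN = (p₁ − p₀)/p₁ = (0.26542 − 0.15467) / 0.26542 ≈ 0.41726.
Attributable cases ≈ PN × (exposed cases) = 0.41726 × 413 ≈ 172.33.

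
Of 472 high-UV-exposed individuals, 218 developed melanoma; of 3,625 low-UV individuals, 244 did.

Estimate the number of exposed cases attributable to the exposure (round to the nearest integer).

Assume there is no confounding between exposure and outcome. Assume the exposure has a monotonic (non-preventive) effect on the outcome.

about 186 cases

p₁ = P(outcome | exposed) = 218/472 = 0.46186
p₀ = P(outcome | unexposed) = 244/3625 = 0.06731
PN = (p₁ − p₀)/p₁ = (0.46186 − 0.06731) / 0.46186 ≈ 0.85426.
Attributable cases ≈ PN × (exposed cases) = 0.85426 × 218 ≈ 186.23.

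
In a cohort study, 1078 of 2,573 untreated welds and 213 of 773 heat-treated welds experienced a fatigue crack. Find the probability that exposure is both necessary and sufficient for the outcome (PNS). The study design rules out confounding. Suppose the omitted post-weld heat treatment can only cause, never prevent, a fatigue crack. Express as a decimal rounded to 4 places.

p₁ = P(outcome | exposed) = 1078/2573 = 0.41897
p₀ = P(outcome | unexposed) = 213/773 = 0.27555
Under exogeneity and monotonicity, PNS = p₁ − p₀.
PNS = 0.41897 − 0.27555 = 0.14342

PNS ≈ 0.1434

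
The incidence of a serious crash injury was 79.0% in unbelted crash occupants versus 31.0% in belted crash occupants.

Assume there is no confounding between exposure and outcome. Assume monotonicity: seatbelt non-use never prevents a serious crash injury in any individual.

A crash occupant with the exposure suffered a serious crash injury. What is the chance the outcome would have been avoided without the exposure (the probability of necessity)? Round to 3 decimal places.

p₁ = 0.79, p₀ = 0.31.
Under exogeneity and monotonicity, PN = (p₁ − p₀) / p₁.
PN = (0.79 − 0.31) / 0.79 = 0.48 / 0.79 ≈ 0.6076

PN ≈ 0.608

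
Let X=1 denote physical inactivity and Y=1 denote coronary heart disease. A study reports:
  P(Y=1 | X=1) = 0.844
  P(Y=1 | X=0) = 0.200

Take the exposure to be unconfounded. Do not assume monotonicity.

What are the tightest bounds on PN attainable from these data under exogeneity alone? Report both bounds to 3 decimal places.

Let p₁ = 0.844, p₀ = 0.2.
Under exogeneity alone the bounds on PN are max{0,(p₁−p₀)/p₁} ≤ PN ≤ min{1,(1−p₀)/p₁}.
  lower = (p₁ − p₀)/p₁ = 0.644 / 0.844 ≈ 0.7630
  upper = min{1, (1 − p₀)/p₁} = 0.8 / 0.844 ≈ 0.9479

0.763 ≤ PN ≤ 0.948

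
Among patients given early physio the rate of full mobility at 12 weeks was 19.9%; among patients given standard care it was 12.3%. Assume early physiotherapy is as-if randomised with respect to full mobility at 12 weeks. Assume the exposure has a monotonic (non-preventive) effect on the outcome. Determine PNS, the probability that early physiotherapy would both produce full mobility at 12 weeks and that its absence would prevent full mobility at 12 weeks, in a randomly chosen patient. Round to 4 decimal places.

p₁ = 0.199, p₀ = 0.123.
Under exogeneity and monotonicity, PNS = p₁ − p₀.
PNS = 0.199 − 0.123 = 0.076

PNS ≈ 0.0760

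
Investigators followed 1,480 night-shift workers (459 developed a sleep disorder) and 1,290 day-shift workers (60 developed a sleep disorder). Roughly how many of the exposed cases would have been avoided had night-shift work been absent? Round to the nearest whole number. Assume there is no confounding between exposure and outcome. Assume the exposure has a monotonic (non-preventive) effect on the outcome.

p₁ = P(outcome | exposed) = 459/1480 = 0.31014
p₀ = P(outcome | unexposed) = 60/1290 = 0.046512
PN = (p₁ − p₀)/p₁ = (0.31014 − 0.046512) / 0.31014 ≈ 0.85003.
Attributable cases ≈ PN × (exposed cases) = 0.85003 × 459 ≈ 390.16.

about 390 cases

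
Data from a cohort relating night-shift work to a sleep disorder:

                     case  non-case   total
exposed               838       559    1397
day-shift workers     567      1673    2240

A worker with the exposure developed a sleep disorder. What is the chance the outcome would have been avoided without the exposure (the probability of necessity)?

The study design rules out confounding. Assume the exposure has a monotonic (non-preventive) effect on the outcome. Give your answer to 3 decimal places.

p₁ = P(outcome | exposed) = 838/1397 = 0.59986
p₀ = P(outcome | unexposed) = 567/2240 = 0.25312
Under exogeneity and monotonicity, PN = (p₁ − p₀)/p₁.
PN = (0.59986 − 0.25312) / 0.59986 ≈ 0.5780

PN ≈ 0.578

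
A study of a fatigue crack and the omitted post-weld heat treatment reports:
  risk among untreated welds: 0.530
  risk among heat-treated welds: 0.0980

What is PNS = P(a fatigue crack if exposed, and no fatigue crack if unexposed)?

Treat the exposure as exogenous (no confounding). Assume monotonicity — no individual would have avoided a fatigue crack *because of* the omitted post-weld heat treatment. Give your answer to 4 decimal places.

Let p₁ = 0.53, p₀ = 0.098.
Under exogeneity and monotonicity, PNS = p₁ − p₀.
PNS = 0.53 − 0.098 = 0.432

PNS ≈ 0.4320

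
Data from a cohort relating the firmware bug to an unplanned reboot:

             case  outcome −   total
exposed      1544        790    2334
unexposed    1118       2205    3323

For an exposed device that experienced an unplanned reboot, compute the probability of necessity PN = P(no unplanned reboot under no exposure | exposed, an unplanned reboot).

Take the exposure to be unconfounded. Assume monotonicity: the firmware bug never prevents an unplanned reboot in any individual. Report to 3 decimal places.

PN ≈ 0.491

p₁ = P(outcome | exposed) = 1544/2334 = 0.66153
p₀ = P(outcome | unexposed) = 1118/3323 = 0.33644
Under exogeneity and monotonicity, PN = (p₁ − p₀) / p₁.
PN = (0.66153 − 0.33644) / 0.66153 = 0.32508 / 0.66153 ≈ 0.4914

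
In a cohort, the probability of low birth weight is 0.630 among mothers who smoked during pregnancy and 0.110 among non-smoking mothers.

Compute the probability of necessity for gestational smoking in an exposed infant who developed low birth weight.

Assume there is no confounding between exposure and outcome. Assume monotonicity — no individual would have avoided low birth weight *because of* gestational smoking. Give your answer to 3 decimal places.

Let p₁ = 0.63, p₀ = 0.11.
Under exogeneity and monotonicity, PN = (p₁ − p₀) / p₁.
PN = (0.63 − 0.11) / 0.63 = 0.52 / 0.63 ≈ 0.8254

PN ≈ 0.825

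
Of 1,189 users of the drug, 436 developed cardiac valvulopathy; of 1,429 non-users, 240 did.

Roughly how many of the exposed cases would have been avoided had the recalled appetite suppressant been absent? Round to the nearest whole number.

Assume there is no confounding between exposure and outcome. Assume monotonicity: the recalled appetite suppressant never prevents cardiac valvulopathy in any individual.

p₁ = P(outcome | exposed) = 436/1189 = 0.36669
p₀ = P(outcome | unexposed) = 240/1429 = 0.16795
PN = (p₁ − p₀)/p₁ = (0.36669 − 0.16795) / 0.36669 ≈ 0.54199.
Attributable cases ≈ PN × (exposed cases) = 0.54199 × 436 ≈ 236.31.

about 236 cases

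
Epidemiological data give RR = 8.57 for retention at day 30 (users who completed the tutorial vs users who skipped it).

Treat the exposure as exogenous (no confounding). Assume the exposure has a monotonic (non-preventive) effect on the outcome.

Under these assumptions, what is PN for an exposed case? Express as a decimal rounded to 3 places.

PN ≈ 0.883

Under exogeneity and monotonicity, PN = (RR − 1) / RR = 1 − 1/RR.
PN = (8.57 − 1) / 8.57 = 7.57 / 8.57 ≈ 0.8833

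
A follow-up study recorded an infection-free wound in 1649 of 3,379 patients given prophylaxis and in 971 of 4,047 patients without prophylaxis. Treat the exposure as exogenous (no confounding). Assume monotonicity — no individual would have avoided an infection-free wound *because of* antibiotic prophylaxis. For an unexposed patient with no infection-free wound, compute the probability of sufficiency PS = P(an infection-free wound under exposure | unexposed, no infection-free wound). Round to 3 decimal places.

PS ≈ 0.326

p₁ = P(outcome | exposed) = 1649/3379 = 0.48801
p₀ = P(outcome | unexposed) = 971/4047 = 0.23993
Under exogeneity and monotonicity, PS = (p₁ − p₀) / (1 − p₀).
PS = (0.48801 − 0.23993) / (1 − 0.23993) = 0.24808 / 0.76007 ≈ 0.3264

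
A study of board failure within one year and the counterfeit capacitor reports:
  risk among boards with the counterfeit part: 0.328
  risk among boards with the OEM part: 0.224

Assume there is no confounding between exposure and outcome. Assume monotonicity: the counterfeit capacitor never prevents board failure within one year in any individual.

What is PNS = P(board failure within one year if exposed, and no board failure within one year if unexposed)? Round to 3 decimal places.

PNS ≈ 0.104

Let p₁ = 0.328, p₀ = 0.224.
Under exogeneity and monotonicity, PNS = p₁ − p₀.
PNS = 0.328 − 0.224 = 0.104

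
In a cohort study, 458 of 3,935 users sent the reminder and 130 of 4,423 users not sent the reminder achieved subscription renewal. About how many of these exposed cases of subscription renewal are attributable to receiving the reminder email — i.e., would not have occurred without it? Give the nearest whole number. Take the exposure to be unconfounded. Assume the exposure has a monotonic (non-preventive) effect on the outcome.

about 342 cases

p₁ = P(outcome | exposed) = 458/3935 = 0.11639
p₀ = P(outcome | unexposed) = 130/4423 = 0.029392
PN = (p₁ − p₀)/p₁ = (0.11639 − 0.029392) / 0.11639 ≈ 0.74747.
Attributable cases ≈ PN × (exposed cases) = 0.74747 × 458 ≈ 342.34.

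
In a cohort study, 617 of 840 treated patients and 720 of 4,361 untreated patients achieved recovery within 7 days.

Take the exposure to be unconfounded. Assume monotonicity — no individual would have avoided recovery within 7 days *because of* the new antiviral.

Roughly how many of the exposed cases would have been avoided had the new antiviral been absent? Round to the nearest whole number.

p₁ = P(outcome | exposed) = 617/840 = 0.73452
p₀ = P(outcome | unexposed) = 720/4361 = 0.1651
PN = (p₁ − p₀)/p₁ = (0.73452 − 0.1651) / 0.73452 ≈ 0.77523.
Attributable cases ≈ PN × (exposed cases) = 0.77523 × 617 ≈ 478.32.

about 478 cases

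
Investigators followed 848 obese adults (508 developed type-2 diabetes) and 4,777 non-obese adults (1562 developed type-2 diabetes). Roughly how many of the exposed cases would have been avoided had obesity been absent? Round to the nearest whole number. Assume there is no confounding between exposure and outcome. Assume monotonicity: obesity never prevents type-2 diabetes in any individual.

about 231 cases

p₁ = P(outcome | exposed) = 508/848 = 0.59906
p₀ = P(outcome | unexposed) = 1562/4777 = 0.32698
PN = (p₁ − p₀)/p₁ = (0.59906 − 0.32698) / 0.59906 ≈ 0.45417.
Attributable cases ≈ PN × (exposed cases) = 0.45417 × 508 ≈ 230.72.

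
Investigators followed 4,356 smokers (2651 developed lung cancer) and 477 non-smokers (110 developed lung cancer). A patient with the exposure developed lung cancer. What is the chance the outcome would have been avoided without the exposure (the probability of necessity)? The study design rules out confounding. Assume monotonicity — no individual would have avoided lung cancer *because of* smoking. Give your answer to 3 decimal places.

p₁ = P(outcome | exposed) = 2651/4356 = 0.60859
p₀ = P(outcome | unexposed) = 110/477 = 0.23061
Under exogeneity and monotonicity, PN = (p₁ − p₀) / p₁.
PN = (0.60859 − 0.23061) / 0.60859 = 0.37798 / 0.60859 ≈ 0.6211

PN ≈ 0.621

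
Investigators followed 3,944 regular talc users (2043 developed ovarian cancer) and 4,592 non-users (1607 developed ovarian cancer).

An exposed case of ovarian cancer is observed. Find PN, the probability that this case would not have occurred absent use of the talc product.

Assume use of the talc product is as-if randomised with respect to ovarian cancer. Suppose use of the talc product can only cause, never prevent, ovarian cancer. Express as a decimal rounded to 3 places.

PN ≈ 0.324

p₁ = P(outcome | exposed) = 2043/3944 = 0.518
p₀ = P(outcome | unexposed) = 1607/4592 = 0.34996
Under exogeneity and monotonicity, PN = (p₁ − p₀) / p₁.
PN = (0.518 − 0.34996) / 0.518 = 0.16805 / 0.518 ≈ 0.3244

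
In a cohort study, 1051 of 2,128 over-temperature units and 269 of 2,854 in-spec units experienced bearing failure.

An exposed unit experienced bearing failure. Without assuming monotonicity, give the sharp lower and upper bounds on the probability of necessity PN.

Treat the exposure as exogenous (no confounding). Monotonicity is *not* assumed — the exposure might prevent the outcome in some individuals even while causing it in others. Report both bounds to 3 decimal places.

0.809 ≤ PN ≤ 1.000

p₁ = P(outcome | exposed) = 1051/2128 = 0.49389
p₀ = P(outcome | unexposed) = 269/2854 = 0.094254
Under exogeneity alone the bounds on PN are max{0,(p₁−p₀)/p₁} ≤ PN ≤ min{1,(1−p₀)/p₁}.
  lower = (p₁ − p₀)/p₁ = 0.39964 / 0.49389 ≈ 0.8092
  upper = min{1, (1 − p₀)/p₁} = 0.90575 / 0.49389 ≈ 1.8339 → capped at 1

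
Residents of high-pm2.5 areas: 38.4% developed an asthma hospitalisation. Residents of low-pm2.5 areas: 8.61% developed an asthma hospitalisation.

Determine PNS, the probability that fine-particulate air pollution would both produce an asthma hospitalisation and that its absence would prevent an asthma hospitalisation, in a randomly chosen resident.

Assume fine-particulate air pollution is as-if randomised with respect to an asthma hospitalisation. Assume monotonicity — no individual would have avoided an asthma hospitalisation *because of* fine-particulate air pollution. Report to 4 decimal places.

p₁ = 0.384, p₀ = 0.0861.
Under exogeneity and monotonicity, PNS = p₁ − p₀.
PNS = 0.384 − 0.0861 = 0.2979

PNS ≈ 0.2979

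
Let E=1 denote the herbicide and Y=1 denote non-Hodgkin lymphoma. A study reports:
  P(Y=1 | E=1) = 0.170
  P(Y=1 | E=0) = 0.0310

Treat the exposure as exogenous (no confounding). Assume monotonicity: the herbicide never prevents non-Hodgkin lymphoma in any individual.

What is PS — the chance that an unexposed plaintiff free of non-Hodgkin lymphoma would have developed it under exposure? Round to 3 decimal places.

Let p₁ = 0.17, p₀ = 0.031.
Under exogeneity and monotonicity, PS = (p₁ − p₀) / (1 − p₀).
PS = (0.17 − 0.031) / (1 − 0.031) = 0.139 / 0.969 ≈ 0.1434

PS ≈ 0.143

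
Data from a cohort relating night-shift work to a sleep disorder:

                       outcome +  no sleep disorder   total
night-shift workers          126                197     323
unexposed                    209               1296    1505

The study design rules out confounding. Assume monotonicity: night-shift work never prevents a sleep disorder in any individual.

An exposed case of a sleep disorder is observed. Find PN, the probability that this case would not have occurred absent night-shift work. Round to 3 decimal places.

p₁ = P(outcome | exposed) = 126/323 = 0.39009
p₀ = P(outcome | unexposed) = 209/1505 = 0.13887
Under exogeneity and monotonicity, PN = (p₁ − p₀) / p₁.
PN = (0.39009 − 0.13887) / 0.39009 = 0.25122 / 0.39009 ≈ 0.6440

PN ≈ 0.644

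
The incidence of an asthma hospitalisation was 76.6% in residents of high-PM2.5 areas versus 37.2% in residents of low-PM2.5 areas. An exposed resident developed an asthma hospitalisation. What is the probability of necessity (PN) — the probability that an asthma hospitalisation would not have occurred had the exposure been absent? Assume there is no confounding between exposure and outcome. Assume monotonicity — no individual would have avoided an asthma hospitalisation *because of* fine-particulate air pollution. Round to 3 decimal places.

p₁ = 0.766, p₀ = 0.372.
Under exogeneity and monotonicity, PN = (p₁ − p₀) / p₁.
PN = (0.766 − 0.372) / 0.766 = 0.394 / 0.766 ≈ 0.5144

PN ≈ 0.514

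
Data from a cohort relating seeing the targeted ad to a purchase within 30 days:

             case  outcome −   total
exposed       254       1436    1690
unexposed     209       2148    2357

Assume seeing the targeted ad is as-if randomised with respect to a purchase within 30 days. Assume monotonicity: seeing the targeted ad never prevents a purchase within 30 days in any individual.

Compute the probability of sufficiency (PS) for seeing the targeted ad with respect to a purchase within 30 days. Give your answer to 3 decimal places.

p₁ = P(outcome | exposed) = 254/1690 = 0.1503
p₀ = P(outcome | unexposed) = 209/2357 = 0.088672
Under exogeneity and monotonicity, PS = (p₁ − p₀)/(1 − p₀).
PS = (0.1503 − 0.088672) / 0.91133 ≈ 0.0676

PS ≈ 0.068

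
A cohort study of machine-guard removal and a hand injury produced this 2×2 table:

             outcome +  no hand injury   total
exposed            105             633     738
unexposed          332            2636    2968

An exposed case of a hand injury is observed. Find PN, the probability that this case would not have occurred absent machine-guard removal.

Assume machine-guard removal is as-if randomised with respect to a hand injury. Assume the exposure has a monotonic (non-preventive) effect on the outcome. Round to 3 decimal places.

p₁ = P(outcome | exposed) = 105/738 = 0.14228
p₀ = P(outcome | unexposed) = 332/2968 = 0.11186
Under exogeneity and monotonicity, PN = (p₁ − p₀) / p₁.
PN = (0.14228 − 0.11186) / 0.14228 = 0.030417 / 0.14228 ≈ 0.2138

PN ≈ 0.214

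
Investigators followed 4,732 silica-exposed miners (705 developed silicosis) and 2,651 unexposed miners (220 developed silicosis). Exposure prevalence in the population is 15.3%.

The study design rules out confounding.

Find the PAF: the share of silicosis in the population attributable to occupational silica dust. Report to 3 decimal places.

p₁ = P(outcome | exposed) = 705/4732 = 0.14899
p₀ = P(outcome | unexposed) = 220/2651 = 0.082988
Overall risk P(Y=1) = π·p₁ + (1−π)·p₀ = 0.153×0.14899 + 0.847×0.082988 = 0.093085.
Under exogeneity, PAF = [P(Y=1) − p₀] / P(Y=1).
PAF = (0.093085 − 0.082988) / 0.093085 ≈ 0.1085

PAF ≈ 0.108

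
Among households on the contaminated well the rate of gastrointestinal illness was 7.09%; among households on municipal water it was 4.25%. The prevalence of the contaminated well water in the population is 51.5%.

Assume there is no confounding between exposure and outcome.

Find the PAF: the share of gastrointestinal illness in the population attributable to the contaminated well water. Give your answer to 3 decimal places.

PAF ≈ 0.256

p₁ = 0.0709, p₀ = 0.0425.
Overall risk P(Y=1) = π·p₁ + (1−π)·p₀ = 0.515×0.0709 + 0.485×0.0425 = 0.057126.
Under exogeneity, PAF = [P(Y=1) − p₀] / P(Y=1).
PAF = (0.057126 − 0.0425) / 0.057126 ≈ 0.2560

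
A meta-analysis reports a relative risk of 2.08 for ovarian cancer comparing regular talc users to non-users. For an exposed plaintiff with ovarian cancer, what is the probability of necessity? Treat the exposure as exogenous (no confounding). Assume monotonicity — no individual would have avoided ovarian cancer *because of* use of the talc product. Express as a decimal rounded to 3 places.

Under exogeneity and monotonicity, PN = (RR − 1) / RR = 1 − 1/RR.
PN = (2.08 − 1) / 2.08 = 1.08 / 2.08 ≈ 0.5192

PN ≈ 0.519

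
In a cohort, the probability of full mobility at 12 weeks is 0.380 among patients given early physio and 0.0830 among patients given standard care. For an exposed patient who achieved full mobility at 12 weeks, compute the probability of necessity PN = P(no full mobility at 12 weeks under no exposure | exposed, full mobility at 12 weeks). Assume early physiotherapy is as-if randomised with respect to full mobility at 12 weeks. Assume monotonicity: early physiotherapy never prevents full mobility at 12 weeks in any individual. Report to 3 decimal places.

PN ≈ 0.782

Let p₁ = 0.38, p₀ = 0.083.
Under exogeneity and monotonicity, PN = (p₁ − p₀) / p₁.
PN = (0.38 − 0.083) / 0.38 = 0.297 / 0.38 ≈ 0.7816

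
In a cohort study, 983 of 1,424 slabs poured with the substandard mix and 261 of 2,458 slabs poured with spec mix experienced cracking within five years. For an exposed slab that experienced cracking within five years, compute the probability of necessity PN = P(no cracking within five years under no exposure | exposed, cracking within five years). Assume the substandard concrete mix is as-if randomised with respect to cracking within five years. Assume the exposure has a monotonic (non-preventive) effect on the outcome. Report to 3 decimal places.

PN ≈ 0.846

p₁ = P(outcome | exposed) = 983/1424 = 0.69031
p₀ = P(outcome | unexposed) = 261/2458 = 0.10618
Under exogeneity and monotonicity, PN = (p₁ − p₀) / p₁.
PN = (0.69031 − 0.10618) / 0.69031 = 0.58413 / 0.69031 ≈ 0.8462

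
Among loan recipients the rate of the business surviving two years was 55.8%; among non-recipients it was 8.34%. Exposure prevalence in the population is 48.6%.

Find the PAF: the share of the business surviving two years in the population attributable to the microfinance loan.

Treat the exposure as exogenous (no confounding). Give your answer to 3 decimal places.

PAF ≈ 0.734

p₁ = 0.558, p₀ = 0.0834.
Overall risk P(Y=1) = π·p₁ + (1−π)·p₀ = 0.486×0.558 + 0.514×0.0834 = 0.31406.
Under exogeneity, PAF = [P(Y=1) − p₀] / P(Y=1).
PAF = (0.31406 − 0.0834) / 0.31406 ≈ 0.7344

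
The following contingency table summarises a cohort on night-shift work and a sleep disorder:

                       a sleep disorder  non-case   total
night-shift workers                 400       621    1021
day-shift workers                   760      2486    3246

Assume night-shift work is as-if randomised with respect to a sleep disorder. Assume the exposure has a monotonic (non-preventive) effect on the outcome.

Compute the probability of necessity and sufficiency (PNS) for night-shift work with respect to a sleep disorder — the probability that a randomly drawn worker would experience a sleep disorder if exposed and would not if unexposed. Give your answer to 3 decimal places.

PNS ≈ 0.158

p₁ = P(outcome | exposed) = 400/1021 = 0.39177
p₀ = P(outcome | unexposed) = 760/3246 = 0.23413
Under exogeneity and monotonicity, PNS = p₁ − p₀.
PNS = 0.39177 − 0.23413 = 0.15764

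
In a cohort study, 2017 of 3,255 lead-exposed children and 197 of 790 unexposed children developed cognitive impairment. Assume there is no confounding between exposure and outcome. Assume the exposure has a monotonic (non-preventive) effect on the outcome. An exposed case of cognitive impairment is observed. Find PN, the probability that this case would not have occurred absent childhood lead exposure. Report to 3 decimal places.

p₁ = P(outcome | exposed) = 2017/3255 = 0.61966
p₀ = P(outcome | unexposed) = 197/790 = 0.24937
Under exogeneity and monotonicity, PN = (p₁ − p₀) / p₁.
PN = (0.61966 − 0.24937) / 0.61966 = 0.37029 / 0.61966 ≈ 0.5976

PN ≈ 0.598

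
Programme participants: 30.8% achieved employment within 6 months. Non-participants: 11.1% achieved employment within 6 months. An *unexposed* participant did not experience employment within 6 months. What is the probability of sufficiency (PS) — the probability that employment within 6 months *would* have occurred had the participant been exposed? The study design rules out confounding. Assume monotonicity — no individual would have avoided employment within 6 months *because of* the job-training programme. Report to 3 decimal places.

PS ≈ 0.222

p₁ = 0.308, p₀ = 0.111.
Under exogeneity and monotonicity, PS = (p₁ − p₀) / (1 − p₀).
PS = (0.308 − 0.111) / (1 − 0.111) = 0.197 / 0.889 ≈ 0.2216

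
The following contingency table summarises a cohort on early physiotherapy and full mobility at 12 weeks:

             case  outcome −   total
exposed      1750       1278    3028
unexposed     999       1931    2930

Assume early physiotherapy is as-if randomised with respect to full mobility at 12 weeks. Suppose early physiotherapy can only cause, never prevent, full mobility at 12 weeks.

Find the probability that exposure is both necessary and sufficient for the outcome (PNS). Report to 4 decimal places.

p₁ = P(outcome | exposed) = 1750/3028 = 0.57794
p₀ = P(outcome | unexposed) = 999/2930 = 0.34096
Under exogeneity and monotonicity, PNS = p₁ − p₀.
PNS = 0.57794 − 0.34096 = 0.23698

PNS ≈ 0.2370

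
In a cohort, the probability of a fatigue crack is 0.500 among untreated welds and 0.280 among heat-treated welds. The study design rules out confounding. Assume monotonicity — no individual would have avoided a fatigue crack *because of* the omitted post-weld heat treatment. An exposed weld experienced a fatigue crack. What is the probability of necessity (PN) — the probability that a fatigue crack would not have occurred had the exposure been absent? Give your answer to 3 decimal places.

PN ≈ 0.440

Let p₁ = 0.5, p₀ = 0.28.
Under exogeneity and monotonicity, PN = (p₁ − p₀) / p₁.
PN = (0.5 − 0.28) / 0.5 = 0.22 / 0.5 ≈ 0.4400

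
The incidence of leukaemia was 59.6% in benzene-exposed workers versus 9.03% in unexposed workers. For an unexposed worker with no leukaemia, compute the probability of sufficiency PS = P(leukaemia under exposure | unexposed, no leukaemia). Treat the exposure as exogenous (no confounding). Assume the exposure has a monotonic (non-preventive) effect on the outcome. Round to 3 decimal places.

p₁ = 0.596, p₀ = 0.0903.
Under exogeneity and monotonicity, PS = (p₁ − p₀) / (1 − p₀).
PS = (0.596 − 0.0903) / (1 − 0.0903) = 0.5057 / 0.9097 ≈ 0.5559

PS ≈ 0.556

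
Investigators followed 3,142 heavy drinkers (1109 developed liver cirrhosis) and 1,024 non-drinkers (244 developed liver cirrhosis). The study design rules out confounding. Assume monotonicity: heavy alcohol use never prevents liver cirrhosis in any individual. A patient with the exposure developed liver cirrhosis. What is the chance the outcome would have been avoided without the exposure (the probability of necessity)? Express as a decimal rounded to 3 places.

PN ≈ 0.325

p₁ = P(outcome | exposed) = 1109/3142 = 0.35296
p₀ = P(outcome | unexposed) = 244/1024 = 0.23828
Under exogeneity and monotonicity, PN = (p₁ − p₀) / p₁.
PN = (0.35296 − 0.23828) / 0.35296 = 0.11468 / 0.35296 ≈ 0.3249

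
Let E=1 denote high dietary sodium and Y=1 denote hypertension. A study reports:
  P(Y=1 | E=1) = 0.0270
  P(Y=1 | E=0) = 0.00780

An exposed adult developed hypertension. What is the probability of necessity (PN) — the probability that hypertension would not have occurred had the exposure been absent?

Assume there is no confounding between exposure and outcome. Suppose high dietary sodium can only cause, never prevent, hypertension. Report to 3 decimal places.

Let p₁ = 0.027, p₀ = 0.0078.
Under exogeneity and monotonicity, PN = (p₁ − p₀) / p₁.
PN = (0.027 − 0.0078) / 0.027 = 0.0192 / 0.027 ≈ 0.7111

PN ≈ 0.711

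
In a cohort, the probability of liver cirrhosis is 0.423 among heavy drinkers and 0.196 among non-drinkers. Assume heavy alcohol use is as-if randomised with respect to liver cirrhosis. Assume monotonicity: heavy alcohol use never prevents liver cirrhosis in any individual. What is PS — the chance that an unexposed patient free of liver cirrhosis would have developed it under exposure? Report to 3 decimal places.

PS ≈ 0.282

Let p₁ = 0.423, p₀ = 0.196.
Under exogeneity and monotonicity, PS = (p₁ − p₀) / (1 − p₀).
PS = (0.423 − 0.196) / (1 − 0.196) = 0.227 / 0.804 ≈ 0.2823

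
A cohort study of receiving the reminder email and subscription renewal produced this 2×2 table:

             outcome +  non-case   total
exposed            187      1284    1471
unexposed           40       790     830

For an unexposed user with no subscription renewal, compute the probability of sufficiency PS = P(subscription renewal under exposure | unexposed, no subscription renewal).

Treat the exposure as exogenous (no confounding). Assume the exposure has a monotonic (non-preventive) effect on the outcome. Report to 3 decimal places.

PS ≈ 0.083

p₁ = P(outcome | exposed) = 187/1471 = 0.12712
p₀ = P(outcome | unexposed) = 40/830 = 0.048193
Under exogeneity and monotonicity, PS = (p₁ − p₀) / (1 − p₀).
PS = (0.12712 − 0.048193) / (1 − 0.048193) = 0.078932 / 0.95181 ≈ 0.0829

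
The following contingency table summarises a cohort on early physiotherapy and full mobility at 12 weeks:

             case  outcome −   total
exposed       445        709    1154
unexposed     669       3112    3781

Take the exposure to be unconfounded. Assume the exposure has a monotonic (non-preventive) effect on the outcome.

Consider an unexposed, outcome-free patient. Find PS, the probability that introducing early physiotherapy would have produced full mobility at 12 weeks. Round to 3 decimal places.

PS ≈ 0.254

p₁ = P(outcome | exposed) = 445/1154 = 0.38562
p₀ = P(outcome | unexposed) = 669/3781 = 0.17694
Under exogeneity and monotonicity, PS = (p₁ − p₀) / (1 − p₀).
PS = (0.38562 − 0.17694) / (1 − 0.17694) = 0.20868 / 0.82306 ≈ 0.2535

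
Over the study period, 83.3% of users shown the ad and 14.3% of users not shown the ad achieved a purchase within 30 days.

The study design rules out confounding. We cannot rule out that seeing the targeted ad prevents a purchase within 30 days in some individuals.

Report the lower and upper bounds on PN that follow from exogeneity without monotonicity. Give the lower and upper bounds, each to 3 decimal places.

p₁ = 0.833, p₀ = 0.143.
Under exogeneity alone the bounds on PN are max{0,(p₁−p₀)/p₁} ≤ PN ≤ min{1,(1−p₀)/p₁}.
  lower = (p₁ − p₀)/p₁ = 0.69 / 0.833 ≈ 0.8283
  upper = min{1, (1 − p₀)/p₁} = 0.857 / 0.833 ≈ 1.0288 → capped at 1

0.828 ≤ PN ≤ 1.000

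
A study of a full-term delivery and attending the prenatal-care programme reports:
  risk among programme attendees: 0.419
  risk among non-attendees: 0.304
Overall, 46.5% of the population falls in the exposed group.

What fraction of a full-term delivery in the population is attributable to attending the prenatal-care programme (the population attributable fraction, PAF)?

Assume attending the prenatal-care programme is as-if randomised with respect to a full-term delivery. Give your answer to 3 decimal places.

PAF ≈ 0.150

Let p₁ = 0.419, p₀ = 0.304.
Overall risk P(Y=1) = π·p₁ + (1−π)·p₀ = 0.465×0.419 + 0.535×0.304 = 0.35747.
Under exogeneity, PAF = [P(Y=1) − p₀] / P(Y=1).
PAF = (0.35747 − 0.304) / 0.35747 ≈ 0.1496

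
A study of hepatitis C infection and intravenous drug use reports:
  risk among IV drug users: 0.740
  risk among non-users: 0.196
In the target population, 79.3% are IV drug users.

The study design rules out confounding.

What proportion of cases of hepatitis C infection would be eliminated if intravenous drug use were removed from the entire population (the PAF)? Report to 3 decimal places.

Let p₁ = 0.74, p₀ = 0.196.
Overall risk P(Y=1) = π·p₁ + (1−π)·p₀ = 0.793×0.74 + 0.207×0.196 = 0.62739.
Under exogeneity, PAF = [P(Y=1) − p₀] / P(Y=1).
PAF = (0.62739 − 0.196) / 0.62739 ≈ 0.6876

PAF ≈ 0.688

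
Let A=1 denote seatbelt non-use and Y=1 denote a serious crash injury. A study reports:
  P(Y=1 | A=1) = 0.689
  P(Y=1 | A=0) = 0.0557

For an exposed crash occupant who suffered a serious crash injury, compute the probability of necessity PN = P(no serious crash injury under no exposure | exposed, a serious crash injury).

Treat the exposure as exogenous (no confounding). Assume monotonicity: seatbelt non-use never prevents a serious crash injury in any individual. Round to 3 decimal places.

Let p₁ = 0.689, p₀ = 0.0557.
Under exogeneity and monotonicity, PN = (p₁ − p₀) / p₁.
PN = (0.689 − 0.0557) / 0.689 = 0.6333 / 0.689 ≈ 0.9192

PN ≈ 0.919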